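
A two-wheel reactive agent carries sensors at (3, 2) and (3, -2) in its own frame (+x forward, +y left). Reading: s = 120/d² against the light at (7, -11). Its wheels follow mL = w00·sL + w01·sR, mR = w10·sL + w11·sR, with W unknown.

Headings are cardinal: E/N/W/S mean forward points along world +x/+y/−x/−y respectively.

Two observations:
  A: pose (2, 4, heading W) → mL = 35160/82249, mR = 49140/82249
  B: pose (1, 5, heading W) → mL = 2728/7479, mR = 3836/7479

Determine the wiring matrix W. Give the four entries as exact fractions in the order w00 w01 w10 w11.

obs A: pose=(2,4,W) → sL=120/233, sR=120/353, mL=35160/82249, mR=49140/82249
obs B: pose=(1,5,W) → sL=120/277, sR=8/27, mL=2728/7479, mR=3836/7479
sensor matrix S = [[120/233, 120/353], [120/277, 8/27]]; det S = 1093120/205046757
solve [mL_A; mL_B] = S·[w00; w01] and [mR_A; mR_B] = S·[w10; w11]:
  w00 = 1/2, w01 = 1/2, w10 = 1/2, w11 = 1

1/2 1/2 1/2 1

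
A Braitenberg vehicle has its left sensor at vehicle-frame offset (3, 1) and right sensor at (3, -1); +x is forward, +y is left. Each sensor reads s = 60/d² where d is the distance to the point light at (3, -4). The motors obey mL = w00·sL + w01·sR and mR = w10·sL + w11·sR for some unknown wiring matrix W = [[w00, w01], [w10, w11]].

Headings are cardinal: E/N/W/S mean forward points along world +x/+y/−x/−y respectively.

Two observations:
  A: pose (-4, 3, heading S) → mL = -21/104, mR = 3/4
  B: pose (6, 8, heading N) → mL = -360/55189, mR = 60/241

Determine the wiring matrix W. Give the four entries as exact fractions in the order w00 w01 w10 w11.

obs A: pose=(-4,3,S) → sL=15/13, sR=3/4, mL=-21/104, mR=3/4
obs B: pose=(6,8,N) → sL=60/229, sR=60/241, mL=-360/55189, mR=60/241
sensor matrix S = [[15/13, 3/4], [60/229, 60/241]]; det S = 65115/717457
solve [mL_A; mL_B] = S·[w00; w01] and [mR_A; mR_B] = S·[w10; w11]:
  w00 = -1/2, w01 = 1/2, w10 = 0, w11 = 1

-1/2 1/2 0 1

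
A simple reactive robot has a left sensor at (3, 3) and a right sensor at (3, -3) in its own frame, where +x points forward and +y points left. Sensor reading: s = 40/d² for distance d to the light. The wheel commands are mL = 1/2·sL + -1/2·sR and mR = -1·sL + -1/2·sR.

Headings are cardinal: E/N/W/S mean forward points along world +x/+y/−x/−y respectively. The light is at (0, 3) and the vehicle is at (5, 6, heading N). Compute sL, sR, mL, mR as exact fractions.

left sensor world pos  = (2, 9); dL² = 40
right sensor world pos = (8, 9); dR² = 100
sL = 40/40 = 1
sR = 40/100 = 2/5
mL = 1/2·sL + -1/2·sR = 3/10
mR = -1·sL + -1/2·sR = -6/5

1 2/5 3/10 -6/5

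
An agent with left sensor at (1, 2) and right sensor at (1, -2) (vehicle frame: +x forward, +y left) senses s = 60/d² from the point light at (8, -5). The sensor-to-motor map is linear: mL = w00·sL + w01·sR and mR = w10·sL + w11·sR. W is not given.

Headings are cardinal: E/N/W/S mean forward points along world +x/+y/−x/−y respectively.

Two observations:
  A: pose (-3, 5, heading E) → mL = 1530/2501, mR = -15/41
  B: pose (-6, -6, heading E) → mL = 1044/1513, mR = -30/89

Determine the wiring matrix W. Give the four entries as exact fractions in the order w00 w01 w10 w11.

obs A: pose=(-3,5,E) → sL=15/61, sR=15/41, mL=1530/2501, mR=-15/41
obs B: pose=(-6,-6,E) → sL=6/17, sR=30/89, mL=1044/1513, mR=-30/89
sensor matrix S = [[15/61, 15/41], [6/17, 30/89]]; det S = -174960/3784013
solve [mL_A; mL_B] = S·[w00; w01] and [mR_A; mR_B] = S·[w10; w11]:
  w00 = 1, w01 = 1, w10 = 0, w11 = -1

1 1 0 -1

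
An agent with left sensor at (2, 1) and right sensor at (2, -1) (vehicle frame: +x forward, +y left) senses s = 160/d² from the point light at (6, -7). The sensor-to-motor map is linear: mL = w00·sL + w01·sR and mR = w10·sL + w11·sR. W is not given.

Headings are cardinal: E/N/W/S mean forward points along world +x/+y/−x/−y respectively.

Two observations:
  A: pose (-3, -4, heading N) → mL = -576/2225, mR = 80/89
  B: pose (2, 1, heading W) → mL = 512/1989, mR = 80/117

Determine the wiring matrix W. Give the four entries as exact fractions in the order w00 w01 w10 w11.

1/2 -1/2 0 1/2

obs A: pose=(-3,-4,N) → sL=32/25, sR=160/89, mL=-576/2225, mR=80/89
obs B: pose=(2,1,W) → sL=32/17, sR=160/117, mL=512/1989, mR=80/117
sensor matrix S = [[32/25, 160/89], [32/17, 160/117]]; det S = -1445888/885105
solve [mL_A; mL_B] = S·[w00; w01] and [mR_A; mR_B] = S·[w10; w11]:
  w00 = 1/2, w01 = -1/2, w10 = 0, w11 = 1/2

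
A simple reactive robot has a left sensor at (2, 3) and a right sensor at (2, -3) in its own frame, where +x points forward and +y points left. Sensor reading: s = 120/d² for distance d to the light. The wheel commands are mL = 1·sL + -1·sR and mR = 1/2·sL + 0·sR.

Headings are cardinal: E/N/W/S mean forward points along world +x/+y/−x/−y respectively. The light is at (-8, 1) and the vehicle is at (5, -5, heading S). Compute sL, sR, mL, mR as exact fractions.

left sensor world pos  = (8, -7); dL² = 320
right sensor world pos = (2, -7); dR² = 164
sL = 120/320 = 3/8
sR = 120/164 = 30/41
mL = 1·sL + -1·sR = -117/328
mR = 1/2·sL + 0·sR = 3/16

3/8 30/41 -117/328 3/16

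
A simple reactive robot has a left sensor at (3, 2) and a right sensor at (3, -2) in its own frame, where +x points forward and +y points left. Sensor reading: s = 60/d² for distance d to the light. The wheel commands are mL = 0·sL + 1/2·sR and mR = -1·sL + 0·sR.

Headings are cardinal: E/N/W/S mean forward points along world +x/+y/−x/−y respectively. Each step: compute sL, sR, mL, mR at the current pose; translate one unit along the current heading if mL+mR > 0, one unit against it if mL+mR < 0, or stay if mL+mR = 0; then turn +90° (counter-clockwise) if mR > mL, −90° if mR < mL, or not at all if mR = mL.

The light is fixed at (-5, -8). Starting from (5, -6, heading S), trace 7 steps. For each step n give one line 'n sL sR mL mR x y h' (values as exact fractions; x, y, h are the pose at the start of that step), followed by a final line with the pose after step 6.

0 12/29 12/13 6/13 -12/29 5 -6 S
1 6/5 30/29 15/29 -6/5 5 -7 W
2 60/97 12/37 6/37 -60/97 6 -7 N
3 3/10 3/10 3/20 -3/10 6 -8 E
4 20/51 60/73 30/73 -20/51 5 -8 S
5 30/29 6/5 3/5 -30/29 5 -9 W
6 12/17 60/173 30/173 -12/17 6 -9 N
final 6 -10 E

n=0: pose=(5,-6,S); sL=12/29, sR=12/13; mL=6/13, mR=-12/29; mL+mR=18/377 → advance +1; mR−mL=-330/377 → turn -1·90°
n=1: pose=(5,-7,W); sL=6/5, sR=30/29; mL=15/29, mR=-6/5; mL+mR=-99/145 → advance -1; mR−mL=-249/145 → turn -1·90°
n=2: pose=(6,-7,N); sL=60/97, sR=12/37; mL=6/37, mR=-60/97; mL+mR=-1638/3589 → advance -1; mR−mL=-2802/3589 → turn -1·90°
n=3: pose=(6,-8,E); sL=3/10, sR=3/10; mL=3/20, mR=-3/10; mL+mR=-3/20 → advance -1; mR−mL=-9/20 → turn -1·90°
n=4: pose=(5,-8,S); sL=20/51, sR=60/73; mL=30/73, mR=-20/51; mL+mR=70/3723 → advance +1; mR−mL=-2990/3723 → turn -1·90°
n=5: pose=(5,-9,W); sL=30/29, sR=6/5; mL=3/5, mR=-30/29; mL+mR=-63/145 → advance -1; mR−mL=-237/145 → turn -1·90°
n=6: pose=(6,-9,N); sL=12/17, sR=60/173; mL=30/173, mR=-12/17; mL+mR=-1566/2941 → advance -1; mR−mL=-2586/2941 → turn -1·90°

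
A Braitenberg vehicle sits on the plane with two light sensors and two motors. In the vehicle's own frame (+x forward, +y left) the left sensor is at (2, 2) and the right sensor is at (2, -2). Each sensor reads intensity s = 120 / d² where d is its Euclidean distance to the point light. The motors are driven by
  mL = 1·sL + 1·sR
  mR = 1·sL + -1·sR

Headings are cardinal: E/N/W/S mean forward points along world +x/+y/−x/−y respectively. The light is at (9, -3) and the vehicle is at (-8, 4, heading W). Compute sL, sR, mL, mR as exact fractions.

left sensor world pos  = (-10, 2); dL² = 386
right sensor world pos = (-10, 6); dR² = 442
sL = 120/386 = 60/193
sR = 120/442 = 60/221
mL = 1·sL + 1·sR = 24840/42653
mR = 1·sL + -1·sR = 1680/42653

60/193 60/221 24840/42653 1680/42653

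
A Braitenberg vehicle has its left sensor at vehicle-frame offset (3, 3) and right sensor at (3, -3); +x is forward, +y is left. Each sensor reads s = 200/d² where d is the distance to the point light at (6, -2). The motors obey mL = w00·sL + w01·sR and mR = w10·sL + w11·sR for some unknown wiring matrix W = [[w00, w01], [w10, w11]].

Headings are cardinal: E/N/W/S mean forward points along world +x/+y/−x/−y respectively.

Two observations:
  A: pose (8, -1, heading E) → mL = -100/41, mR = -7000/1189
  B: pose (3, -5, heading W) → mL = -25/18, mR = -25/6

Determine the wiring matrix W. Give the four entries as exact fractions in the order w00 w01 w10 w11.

-1/2 0 -1/2 -1/2

obs A: pose=(8,-1,E) → sL=200/41, sR=200/29, mL=-100/41, mR=-7000/1189
obs B: pose=(3,-5,W) → sL=25/9, sR=50/9, mL=-25/18, mR=-25/6
sensor matrix S = [[200/41, 200/29], [25/9, 50/9]]; det S = 85000/10701
solve [mL_A; mL_B] = S·[w00; w01] and [mR_A; mR_B] = S·[w10; w11]:
  w00 = -1/2, w01 = 0, w10 = -1/2, w11 = -1/2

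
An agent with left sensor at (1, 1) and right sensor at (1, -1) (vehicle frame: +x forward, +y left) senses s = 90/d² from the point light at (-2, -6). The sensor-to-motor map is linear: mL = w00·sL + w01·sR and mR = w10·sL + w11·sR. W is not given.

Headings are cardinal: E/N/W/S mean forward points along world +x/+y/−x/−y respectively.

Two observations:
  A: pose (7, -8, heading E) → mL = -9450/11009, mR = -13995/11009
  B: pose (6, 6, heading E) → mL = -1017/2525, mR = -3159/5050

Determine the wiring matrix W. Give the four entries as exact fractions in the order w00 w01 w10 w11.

obs A: pose=(7,-8,E) → sL=90/101, sR=90/109, mL=-9450/11009, mR=-13995/11009
obs B: pose=(6,6,E) → sL=9/25, sR=45/101, mL=-1017/2525, mR=-3159/5050
sensor matrix S = [[90/101, 90/109], [9/25, 45/101]]; det S = 554688/5559545
solve [mL_A; mL_B] = S·[w00; w01] and [mR_A; mR_B] = S·[w10; w11]:
  w00 = -1/2, w01 = -1/2, w10 = -1/2, w11 = -1

-1/2 -1/2 -1/2 -1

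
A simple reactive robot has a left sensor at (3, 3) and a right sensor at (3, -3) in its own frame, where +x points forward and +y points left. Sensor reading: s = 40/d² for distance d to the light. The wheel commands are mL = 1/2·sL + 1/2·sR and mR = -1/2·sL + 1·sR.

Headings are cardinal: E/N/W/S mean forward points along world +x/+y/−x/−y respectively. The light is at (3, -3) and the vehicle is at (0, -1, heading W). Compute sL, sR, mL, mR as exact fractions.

40/37 40/61 1960/2257 260/2257

left sensor world pos  = (-3, -4); dL² = 37
right sensor world pos = (-3, 2); dR² = 61
sL = 40/37 = 40/37
sR = 40/61 = 40/61
mL = 1/2·sL + 1/2·sR = 1960/2257
mR = -1/2·sL + 1·sR = 260/2257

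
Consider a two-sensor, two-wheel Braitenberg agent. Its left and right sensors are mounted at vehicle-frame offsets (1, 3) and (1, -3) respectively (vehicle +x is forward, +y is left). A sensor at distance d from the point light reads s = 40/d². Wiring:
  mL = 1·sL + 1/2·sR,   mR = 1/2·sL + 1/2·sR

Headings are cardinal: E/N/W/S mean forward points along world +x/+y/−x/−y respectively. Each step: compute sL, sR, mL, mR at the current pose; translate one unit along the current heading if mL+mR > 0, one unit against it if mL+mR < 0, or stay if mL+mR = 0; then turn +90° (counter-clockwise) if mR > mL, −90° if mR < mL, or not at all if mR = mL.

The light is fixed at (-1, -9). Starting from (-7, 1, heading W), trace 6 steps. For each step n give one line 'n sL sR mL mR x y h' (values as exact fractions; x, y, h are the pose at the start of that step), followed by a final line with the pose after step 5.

n=0: pose=(-7,1,W); sL=20/49, sR=20/109; mL=2670/5341, mR=1580/5341; mL+mR=4250/5341 → advance +1; mR−mL=-10/49 → turn -1·90°
n=1: pose=(-8,1,N); sL=40/221, sR=40/137; mL=9900/30277, mR=7160/30277; mL+mR=17060/30277 → advance +1; mR−mL=-20/221 → turn -1·90°
n=2: pose=(-8,2,E); sL=5/29, sR=2/5; mL=54/145, mR=83/290; mL+mR=191/290 → advance +1; mR−mL=-5/58 → turn -1·90°
n=3: pose=(-7,2,S); sL=40/109, sR=40/181; mL=9420/19729, mR=5800/19729; mL+mR=15220/19729 → advance +1; mR−mL=-20/109 → turn -1·90°
n=4: pose=(-7,1,W); sL=20/49, sR=20/109; mL=2670/5341, mR=1580/5341; mL+mR=4250/5341 → advance +1; mR−mL=-10/49 → turn -1·90°
n=5: pose=(-8,1,N); sL=40/221, sR=40/137; mL=9900/30277, mR=7160/30277; mL+mR=17060/30277 → advance +1; mR−mL=-20/221 → turn -1·90°

0 20/49 20/109 2670/5341 1580/5341 -7 1 W
1 40/221 40/137 9900/30277 7160/30277 -8 1 N
2 5/29 2/5 54/145 83/290 -8 2 E
3 40/109 40/181 9420/19729 5800/19729 -7 2 S
4 20/49 20/109 2670/5341 1580/5341 -7 1 W
5 40/221 40/137 9900/30277 7160/30277 -8 1 N
final -8 2 E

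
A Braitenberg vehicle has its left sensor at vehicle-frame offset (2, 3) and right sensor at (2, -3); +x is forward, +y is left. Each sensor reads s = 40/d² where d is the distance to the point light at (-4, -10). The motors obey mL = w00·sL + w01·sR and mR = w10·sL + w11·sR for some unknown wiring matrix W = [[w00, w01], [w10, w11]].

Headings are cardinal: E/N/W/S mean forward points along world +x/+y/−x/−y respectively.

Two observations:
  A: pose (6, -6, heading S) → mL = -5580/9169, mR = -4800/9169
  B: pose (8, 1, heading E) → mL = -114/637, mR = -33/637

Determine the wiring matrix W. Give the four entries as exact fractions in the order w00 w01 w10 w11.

-1 -1/2 1 -1

obs A: pose=(6,-6,S) → sL=40/173, sR=40/53, mL=-5580/9169, mR=-4800/9169
obs B: pose=(8,1,E) → sL=5/49, sR=2/13, mL=-114/637, mR=-33/637
sensor matrix S = [[40/173, 40/53], [5/49, 2/13]]; det S = -242040/5840653
solve [mL_A; mL_B] = S·[w00; w01] and [mR_A; mR_B] = S·[w10; w11]:
  w00 = -1, w01 = -1/2, w10 = 1, w11 = -1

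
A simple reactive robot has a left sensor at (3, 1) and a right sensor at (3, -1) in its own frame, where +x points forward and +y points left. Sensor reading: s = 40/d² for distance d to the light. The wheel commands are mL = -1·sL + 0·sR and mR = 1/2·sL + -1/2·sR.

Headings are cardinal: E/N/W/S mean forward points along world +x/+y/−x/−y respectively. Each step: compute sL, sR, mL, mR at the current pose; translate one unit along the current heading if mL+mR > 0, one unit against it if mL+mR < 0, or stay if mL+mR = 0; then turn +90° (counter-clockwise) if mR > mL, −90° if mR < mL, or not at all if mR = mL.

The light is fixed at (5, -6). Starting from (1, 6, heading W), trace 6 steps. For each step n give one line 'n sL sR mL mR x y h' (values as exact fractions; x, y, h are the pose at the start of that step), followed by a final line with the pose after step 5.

n=0: pose=(1,6,W); sL=4/17, sR=20/109; mL=-4/17, mR=48/1853; mL+mR=-388/1853 → advance -1; mR−mL=484/1853 → turn +1·90°
n=1: pose=(2,6,S); sL=8/17, sR=40/97; mL=-8/17, mR=48/1649; mL+mR=-728/1649 → advance -1; mR−mL=824/1649 → turn +1·90°
n=2: pose=(2,7,E); sL=10/49, sR=5/18; mL=-10/49, mR=-65/1764; mL+mR=-425/1764 → advance -1; mR−mL=295/1764 → turn +1·90°
n=3: pose=(1,7,N); sL=40/281, sR=8/53; mL=-40/281, mR=-64/14893; mL+mR=-2184/14893 → advance -1; mR−mL=2056/14893 → turn +1·90°
n=4: pose=(1,6,W); sL=4/17, sR=20/109; mL=-4/17, mR=48/1853; mL+mR=-388/1853 → advance -1; mR−mL=484/1853 → turn +1·90°
n=5: pose=(2,6,S); sL=8/17, sR=40/97; mL=-8/17, mR=48/1649; mL+mR=-728/1649 → advance -1; mR−mL=824/1649 → turn +1·90°

0 4/17 20/109 -4/17 48/1853 1 6 W
1 8/17 40/97 -8/17 48/1649 2 6 S
2 10/49 5/18 -10/49 -65/1764 2 7 E
3 40/281 8/53 -40/281 -64/14893 1 7 N
4 4/17 20/109 -4/17 48/1853 1 6 W
5 8/17 40/97 -8/17 48/1649 2 6 S
final 2 7 E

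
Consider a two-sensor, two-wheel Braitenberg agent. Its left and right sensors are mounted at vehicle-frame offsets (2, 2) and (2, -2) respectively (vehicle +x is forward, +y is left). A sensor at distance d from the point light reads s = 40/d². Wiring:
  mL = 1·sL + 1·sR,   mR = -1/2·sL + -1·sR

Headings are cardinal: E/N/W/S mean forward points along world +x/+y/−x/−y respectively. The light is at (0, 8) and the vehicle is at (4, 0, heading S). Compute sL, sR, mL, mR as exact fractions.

5/17 5/13 150/221 -235/442

left sensor world pos  = (6, -2); dL² = 136
right sensor world pos = (2, -2); dR² = 104
sL = 40/136 = 5/17
sR = 40/104 = 5/13
mL = 1·sL + 1·sR = 150/221
mR = -1/2·sL + -1·sR = -235/442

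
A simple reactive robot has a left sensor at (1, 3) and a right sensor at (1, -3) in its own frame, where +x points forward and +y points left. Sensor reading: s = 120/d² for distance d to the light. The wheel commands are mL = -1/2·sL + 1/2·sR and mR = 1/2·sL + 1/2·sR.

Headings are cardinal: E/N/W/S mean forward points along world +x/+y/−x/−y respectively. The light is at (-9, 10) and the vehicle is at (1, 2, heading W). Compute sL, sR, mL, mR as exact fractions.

left sensor world pos  = (0, -1); dL² = 202
right sensor world pos = (0, 5); dR² = 106
sL = 120/202 = 60/101
sR = 120/106 = 60/53
mL = -1/2·sL + 1/2·sR = 1440/5353
mR = 1/2·sL + 1/2·sR = 4620/5353

60/101 60/53 1440/5353 4620/5353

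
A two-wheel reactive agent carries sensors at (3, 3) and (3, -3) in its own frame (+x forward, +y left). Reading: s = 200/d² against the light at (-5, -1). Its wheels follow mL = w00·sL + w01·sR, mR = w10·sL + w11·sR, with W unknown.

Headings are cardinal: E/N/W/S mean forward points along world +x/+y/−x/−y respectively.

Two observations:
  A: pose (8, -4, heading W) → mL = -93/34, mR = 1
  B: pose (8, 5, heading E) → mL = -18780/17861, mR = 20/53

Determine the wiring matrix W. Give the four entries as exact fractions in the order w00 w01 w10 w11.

-1/2 -1 0 1/2

obs A: pose=(8,-4,W) → sL=25/17, sR=2, mL=-93/34, mR=1
obs B: pose=(8,5,E) → sL=200/337, sR=40/53, mL=-18780/17861, mR=20/53
sensor matrix S = [[25/17, 2], [200/337, 40/53]]; det S = -23400/303637
solve [mL_A; mL_B] = S·[w00; w01] and [mR_A; mR_B] = S·[w10; w11]:
  w00 = -1/2, w01 = -1, w10 = 0, w11 = 1/2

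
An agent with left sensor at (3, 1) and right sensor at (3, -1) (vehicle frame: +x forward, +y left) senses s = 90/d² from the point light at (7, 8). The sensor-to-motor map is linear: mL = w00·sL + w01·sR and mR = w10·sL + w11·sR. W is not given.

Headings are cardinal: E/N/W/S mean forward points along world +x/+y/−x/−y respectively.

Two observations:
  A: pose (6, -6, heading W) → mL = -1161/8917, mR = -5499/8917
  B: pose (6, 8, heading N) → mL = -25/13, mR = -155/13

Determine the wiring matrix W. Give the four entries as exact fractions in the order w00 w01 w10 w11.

obs A: pose=(6,-6,W) → sL=90/241, sR=18/37, mL=-1161/8917, mR=-5499/8917
obs B: pose=(6,8,N) → sL=90/13, sR=10, mL=-25/13, mR=-155/13
sensor matrix S = [[90/241, 18/37], [90/13, 10]]; det S = 42480/115921
solve [mL_A; mL_B] = S·[w00; w01] and [mR_A; mR_B] = S·[w10; w11]:
  w00 = -1, w01 = 1/2, w10 = -1, w11 = -1/2

-1 1/2 -1 -1/2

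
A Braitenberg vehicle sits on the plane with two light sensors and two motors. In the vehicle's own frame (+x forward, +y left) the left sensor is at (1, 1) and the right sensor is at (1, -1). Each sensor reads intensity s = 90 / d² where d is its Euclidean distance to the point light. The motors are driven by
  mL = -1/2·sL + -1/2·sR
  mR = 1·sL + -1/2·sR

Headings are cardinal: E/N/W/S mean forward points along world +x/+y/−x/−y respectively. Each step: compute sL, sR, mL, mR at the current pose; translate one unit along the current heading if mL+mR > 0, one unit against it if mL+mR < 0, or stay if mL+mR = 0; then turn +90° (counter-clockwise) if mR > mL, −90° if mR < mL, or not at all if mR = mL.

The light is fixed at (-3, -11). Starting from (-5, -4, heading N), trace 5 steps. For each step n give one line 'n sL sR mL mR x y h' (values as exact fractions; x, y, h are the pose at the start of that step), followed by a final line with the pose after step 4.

n=0: pose=(-5,-4,N); sL=90/73, sR=18/13; mL=-1242/949, mR=513/949; mL+mR=-729/949 → advance -1; mR−mL=135/73 → turn +1·90°
n=1: pose=(-5,-5,W); sL=45/17, sR=45/29; mL=-1035/493, mR=1845/986; mL+mR=-225/986 → advance -1; mR−mL=135/34 → turn +1·90°
n=2: pose=(-4,-5,S); sL=18/5, sR=90/29; mL=-486/145, mR=297/145; mL+mR=-189/145 → advance -1; mR−mL=27/5 → turn +1·90°
n=3: pose=(-4,-4,E); sL=45/32, sR=5/2; mL=-125/64, mR=5/32; mL+mR=-115/64 → advance -1; mR−mL=135/64 → turn +1·90°
n=4: pose=(-5,-4,N); sL=90/73, sR=18/13; mL=-1242/949, mR=513/949; mL+mR=-729/949 → advance -1; mR−mL=135/73 → turn +1·90°

0 90/73 18/13 -1242/949 513/949 -5 -4 N
1 45/17 45/29 -1035/493 1845/986 -5 -5 W
2 18/5 90/29 -486/145 297/145 -4 -5 S
3 45/32 5/2 -125/64 5/32 -4 -4 E
4 90/73 18/13 -1242/949 513/949 -5 -4 N
final -5 -5 W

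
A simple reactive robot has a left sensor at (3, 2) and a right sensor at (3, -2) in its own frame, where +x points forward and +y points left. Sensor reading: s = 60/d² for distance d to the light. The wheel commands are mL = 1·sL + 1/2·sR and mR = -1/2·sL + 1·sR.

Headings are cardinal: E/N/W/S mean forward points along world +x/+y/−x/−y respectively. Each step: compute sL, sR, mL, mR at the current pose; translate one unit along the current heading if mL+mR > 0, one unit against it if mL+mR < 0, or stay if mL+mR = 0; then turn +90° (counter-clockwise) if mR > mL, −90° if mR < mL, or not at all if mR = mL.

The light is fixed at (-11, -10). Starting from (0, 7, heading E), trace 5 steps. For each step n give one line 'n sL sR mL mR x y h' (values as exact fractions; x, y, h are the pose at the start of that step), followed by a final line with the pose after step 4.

0 60/557 60/421 41970/234497 20790/234497 0 7 E
1 15/98 15/74 1845/7252 915/7252 1 7 S
2 60/277 4/27 2174/7479 298/7479 1 6 W
3 30/221 6/53 2253/11713 531/11713 0 6 N
4 60/557 60/421 41970/234497 20790/234497 0 7 E
final 1 7 S

n=0: pose=(0,7,E); sL=60/557, sR=60/421; mL=41970/234497, mR=20790/234497; mL+mR=62760/234497 → advance +1; mR−mL=-21180/234497 → turn -1·90°
n=1: pose=(1,7,S); sL=15/98, sR=15/74; mL=1845/7252, mR=915/7252; mL+mR=690/1813 → advance +1; mR−mL=-465/3626 → turn -1·90°
n=2: pose=(1,6,W); sL=60/277, sR=4/27; mL=2174/7479, mR=298/7479; mL+mR=824/2493 → advance +1; mR−mL=-1876/7479 → turn -1·90°
n=3: pose=(0,6,N); sL=30/221, sR=6/53; mL=2253/11713, mR=531/11713; mL+mR=2784/11713 → advance +1; mR−mL=-1722/11713 → turn -1·90°
n=4: pose=(0,7,E); sL=60/557, sR=60/421; mL=41970/234497, mR=20790/234497; mL+mR=62760/234497 → advance +1; mR−mL=-21180/234497 → turn -1·90°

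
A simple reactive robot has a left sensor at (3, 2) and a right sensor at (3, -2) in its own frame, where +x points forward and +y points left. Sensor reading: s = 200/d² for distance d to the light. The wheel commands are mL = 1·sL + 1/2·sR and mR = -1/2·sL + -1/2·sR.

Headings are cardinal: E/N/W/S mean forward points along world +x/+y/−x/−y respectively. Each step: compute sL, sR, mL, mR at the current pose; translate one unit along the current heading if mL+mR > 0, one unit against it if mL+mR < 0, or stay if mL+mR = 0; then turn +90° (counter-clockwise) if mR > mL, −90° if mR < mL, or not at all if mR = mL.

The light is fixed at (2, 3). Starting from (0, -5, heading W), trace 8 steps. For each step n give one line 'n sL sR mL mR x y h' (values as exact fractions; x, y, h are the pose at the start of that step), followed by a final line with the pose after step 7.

n=0: pose=(0,-5,W); sL=8/5, sR=200/61; mL=988/305, mR=-744/305; mL+mR=4/5 → advance +1; mR−mL=-1732/305 → turn -1·90°
n=1: pose=(-1,-5,N); sL=4, sR=100/13; mL=102/13, mR=-76/13; mL+mR=2 → advance +1; mR−mL=-178/13 → turn -1·90°
n=2: pose=(-1,-4,E); sL=8, sR=200/81; mL=748/81, mR=-424/81; mL+mR=4 → advance +1; mR−mL=-1172/81 → turn -1·90°
n=3: pose=(0,-4,S); sL=2, sR=50/29; mL=83/29, mR=-54/29; mL+mR=1 → advance +1; mR−mL=-137/29 → turn -1·90°
n=4: pose=(0,-5,W); sL=8/5, sR=200/61; mL=988/305, mR=-744/305; mL+mR=4/5 → advance +1; mR−mL=-1732/305 → turn -1·90°
n=5: pose=(-1,-5,N); sL=4, sR=100/13; mL=102/13, mR=-76/13; mL+mR=2 → advance +1; mR−mL=-178/13 → turn -1·90°
n=6: pose=(-1,-4,E); sL=8, sR=200/81; mL=748/81, mR=-424/81; mL+mR=4 → advance +1; mR−mL=-1172/81 → turn -1·90°
n=7: pose=(0,-4,S); sL=2, sR=50/29; mL=83/29, mR=-54/29; mL+mR=1 → advance +1; mR−mL=-137/29 → turn -1·90°

0 8/5 200/61 988/305 -744/305 0 -5 W
1 4 100/13 102/13 -76/13 -1 -5 N
2 8 200/81 748/81 -424/81 -1 -4 E
3 2 50/29 83/29 -54/29 0 -4 S
4 8/5 200/61 988/305 -744/305 0 -5 W
5 4 100/13 102/13 -76/13 -1 -5 N
6 8 200/81 748/81 -424/81 -1 -4 E
7 2 50/29 83/29 -54/29 0 -4 S
final 0 -5 W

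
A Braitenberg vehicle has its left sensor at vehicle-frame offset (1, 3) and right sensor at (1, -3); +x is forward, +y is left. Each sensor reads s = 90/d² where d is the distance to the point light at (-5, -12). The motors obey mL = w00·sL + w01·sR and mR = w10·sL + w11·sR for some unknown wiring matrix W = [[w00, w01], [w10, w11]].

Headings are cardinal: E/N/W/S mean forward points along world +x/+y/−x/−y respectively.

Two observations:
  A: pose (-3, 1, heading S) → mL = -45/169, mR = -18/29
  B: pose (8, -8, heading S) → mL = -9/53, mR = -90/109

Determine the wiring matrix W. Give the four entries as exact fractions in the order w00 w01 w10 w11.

obs A: pose=(-3,1,S) → sL=90/169, sR=18/29, mL=-45/169, mR=-18/29
obs B: pose=(8,-8,S) → sL=18/53, sR=90/109, mL=-9/53, mR=-90/109
sensor matrix S = [[90/169, 18/29], [18/53, 90/109]]; det S = 6481296/28313077
solve [mL_A; mL_B] = S·[w00; w01] and [mR_A; mR_B] = S·[w10; w11]:
  w00 = -1/2, w01 = 0, w10 = 0, w11 = -1

-1/2 0 0 -1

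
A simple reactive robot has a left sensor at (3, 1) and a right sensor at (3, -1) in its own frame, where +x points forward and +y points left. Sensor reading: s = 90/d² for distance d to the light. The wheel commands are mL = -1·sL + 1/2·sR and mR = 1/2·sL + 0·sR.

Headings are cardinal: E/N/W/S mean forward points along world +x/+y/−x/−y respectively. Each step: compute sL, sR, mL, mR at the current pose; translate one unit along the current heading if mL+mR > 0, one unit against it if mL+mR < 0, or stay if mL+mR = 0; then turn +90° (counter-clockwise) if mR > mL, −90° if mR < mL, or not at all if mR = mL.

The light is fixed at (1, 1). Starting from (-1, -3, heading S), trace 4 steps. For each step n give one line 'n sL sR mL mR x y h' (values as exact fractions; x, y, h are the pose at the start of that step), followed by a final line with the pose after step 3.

0 9/5 45/29 -297/290 9/10 -1 -3 S
1 18 90/17 -261/17 9 -1 -2 E
2 45/8 45/2 45/8 45/16 -2 -2 N
3 90 10 -85 45 -2 -1 E
final -3 -1 N

n=0: pose=(-1,-3,S); sL=9/5, sR=45/29; mL=-297/290, mR=9/10; mL+mR=-18/145 → advance -1; mR−mL=279/145 → turn +1·90°
n=1: pose=(-1,-2,E); sL=18, sR=90/17; mL=-261/17, mR=9; mL+mR=-108/17 → advance -1; mR−mL=414/17 → turn +1·90°
n=2: pose=(-2,-2,N); sL=45/8, sR=45/2; mL=45/8, mR=45/16; mL+mR=135/16 → advance +1; mR−mL=-45/16 → turn -1·90°
n=3: pose=(-2,-1,E); sL=90, sR=10; mL=-85, mR=45; mL+mR=-40 → advance -1; mR−mL=130 → turn +1·90°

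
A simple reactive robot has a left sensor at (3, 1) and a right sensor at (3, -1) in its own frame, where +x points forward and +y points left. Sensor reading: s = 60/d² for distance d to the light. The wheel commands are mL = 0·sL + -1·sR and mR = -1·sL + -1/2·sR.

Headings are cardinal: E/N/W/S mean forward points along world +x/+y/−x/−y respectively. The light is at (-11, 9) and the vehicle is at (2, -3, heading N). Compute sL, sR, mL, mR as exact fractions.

left sensor world pos  = (1, 0); dL² = 225
right sensor world pos = (3, 0); dR² = 277
sL = 60/225 = 4/15
sR = 60/277 = 60/277
mL = 0·sL + -1·sR = -60/277
mR = -1·sL + -1/2·sR = -1558/4155

4/15 60/277 -60/277 -1558/4155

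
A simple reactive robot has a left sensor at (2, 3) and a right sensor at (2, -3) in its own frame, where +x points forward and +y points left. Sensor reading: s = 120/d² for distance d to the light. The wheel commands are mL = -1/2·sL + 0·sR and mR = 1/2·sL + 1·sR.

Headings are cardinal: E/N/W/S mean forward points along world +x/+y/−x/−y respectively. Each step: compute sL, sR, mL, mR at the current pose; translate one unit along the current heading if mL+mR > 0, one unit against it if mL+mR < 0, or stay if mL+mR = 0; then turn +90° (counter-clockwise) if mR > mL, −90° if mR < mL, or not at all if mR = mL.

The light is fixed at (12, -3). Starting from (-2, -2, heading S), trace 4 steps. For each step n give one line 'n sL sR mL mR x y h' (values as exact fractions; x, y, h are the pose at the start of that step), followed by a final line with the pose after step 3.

n=0: pose=(-2,-2,S); sL=60/61, sR=12/29; mL=-30/61, mR=1602/1769; mL+mR=12/29 → advance +1; mR−mL=2472/1769 → turn +1·90°
n=1: pose=(-2,-3,E); sL=40/51, sR=40/51; mL=-20/51, mR=20/17; mL+mR=40/51 → advance +1; mR−mL=80/51 → turn +1·90°
n=2: pose=(-1,-3,N); sL=6/13, sR=15/13; mL=-3/13, mR=18/13; mL+mR=15/13 → advance +1; mR−mL=21/13 → turn +1·90°
n=3: pose=(-1,-2,W); sL=120/229, sR=120/241; mL=-60/229, mR=41940/55189; mL+mR=120/241 → advance +1; mR−mL=56400/55189 → turn +1·90°

0 60/61 12/29 -30/61 1602/1769 -2 -2 S
1 40/51 40/51 -20/51 20/17 -2 -3 E
2 6/13 15/13 -3/13 18/13 -1 -3 N
3 120/229 120/241 -60/229 41940/55189 -1 -2 W
final -2 -2 S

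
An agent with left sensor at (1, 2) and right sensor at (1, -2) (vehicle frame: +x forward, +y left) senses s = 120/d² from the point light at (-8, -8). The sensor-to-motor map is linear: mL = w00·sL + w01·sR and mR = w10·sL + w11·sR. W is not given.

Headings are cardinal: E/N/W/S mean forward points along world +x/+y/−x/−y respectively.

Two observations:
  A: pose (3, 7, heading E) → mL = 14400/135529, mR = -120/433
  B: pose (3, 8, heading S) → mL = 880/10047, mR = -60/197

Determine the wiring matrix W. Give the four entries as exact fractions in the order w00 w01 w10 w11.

obs A: pose=(3,7,E) → sL=120/433, sR=120/313, mL=14400/135529, mR=-120/433
obs B: pose=(3,8,S) → sL=60/197, sR=20/51, mL=880/10047, mR=-60/197
sensor matrix S = [[120/433, 120/313], [60/197, 20/51]]; det S = -3670400/453886621
solve [mL_A; mL_B] = S·[w00; w01] and [mR_A; mR_B] = S·[w10; w11]:
  w00 = -1, w01 = 1, w10 = -1, w11 = 0

-1 1 -1 0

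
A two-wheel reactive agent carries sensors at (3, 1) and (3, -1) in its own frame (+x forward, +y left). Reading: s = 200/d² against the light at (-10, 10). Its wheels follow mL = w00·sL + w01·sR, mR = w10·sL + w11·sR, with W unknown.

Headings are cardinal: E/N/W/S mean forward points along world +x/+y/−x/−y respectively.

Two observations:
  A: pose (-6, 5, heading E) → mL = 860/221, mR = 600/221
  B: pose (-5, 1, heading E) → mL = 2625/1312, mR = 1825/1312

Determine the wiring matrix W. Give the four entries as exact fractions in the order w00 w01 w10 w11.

1/2 1 1/2 1/2

obs A: pose=(-6,5,E) → sL=40/13, sR=40/17, mL=860/221, mR=600/221
obs B: pose=(-5,1,E) → sL=25/16, sR=50/41, mL=2625/1312, mR=1825/1312
sensor matrix S = [[40/13, 40/17], [25/16, 50/41]]; det S = 1375/18122
solve [mL_A; mL_B] = S·[w00; w01] and [mR_A; mR_B] = S·[w10; w11]:
  w00 = 1/2, w01 = 1, w10 = 1/2, w11 = 1/2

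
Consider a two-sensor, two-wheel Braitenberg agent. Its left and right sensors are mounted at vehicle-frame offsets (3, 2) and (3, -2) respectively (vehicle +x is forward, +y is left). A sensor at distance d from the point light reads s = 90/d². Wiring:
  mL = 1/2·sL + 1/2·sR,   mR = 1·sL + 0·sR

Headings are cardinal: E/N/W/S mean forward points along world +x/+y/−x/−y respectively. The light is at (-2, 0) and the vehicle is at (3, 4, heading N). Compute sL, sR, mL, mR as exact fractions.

left sensor world pos  = (1, 7); dL² = 58
right sensor world pos = (5, 7); dR² = 98
sL = 90/58 = 45/29
sR = 90/98 = 45/49
mL = 1/2·sL + 1/2·sR = 1755/1421
mR = 1·sL + 0·sR = 45/29

45/29 45/49 1755/1421 45/29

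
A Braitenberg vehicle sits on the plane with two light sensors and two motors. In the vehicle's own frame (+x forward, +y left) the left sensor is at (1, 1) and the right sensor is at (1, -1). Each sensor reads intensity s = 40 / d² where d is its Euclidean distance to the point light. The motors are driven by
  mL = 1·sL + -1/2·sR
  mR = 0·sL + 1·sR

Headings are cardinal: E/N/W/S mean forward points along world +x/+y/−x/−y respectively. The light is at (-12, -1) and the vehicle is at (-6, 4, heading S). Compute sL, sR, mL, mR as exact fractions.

8/13 40/41 68/533 40/41

left sensor world pos  = (-5, 3); dL² = 65
right sensor world pos = (-7, 3); dR² = 41
sL = 40/65 = 8/13
sR = 40/41 = 40/41
mL = 1·sL + -1/2·sR = 68/533
mR = 0·sL + 1·sR = 40/41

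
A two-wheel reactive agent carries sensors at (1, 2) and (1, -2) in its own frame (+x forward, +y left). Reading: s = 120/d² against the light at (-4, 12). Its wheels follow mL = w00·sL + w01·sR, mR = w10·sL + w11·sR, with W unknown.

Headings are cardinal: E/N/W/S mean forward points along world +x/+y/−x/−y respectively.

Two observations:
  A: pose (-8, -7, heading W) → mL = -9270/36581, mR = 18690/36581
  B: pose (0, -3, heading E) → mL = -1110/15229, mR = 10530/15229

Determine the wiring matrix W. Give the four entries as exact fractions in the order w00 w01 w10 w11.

1/2 -1 1/2 1

obs A: pose=(-8,-7,W) → sL=60/233, sR=60/157, mL=-9270/36581, mR=18690/36581
obs B: pose=(0,-3,E) → sL=60/97, sR=60/157, mL=-1110/15229, mR=10530/15229
sensor matrix S = [[60/233, 60/157], [60/97, 60/157]]; det S = -489600/3548357
solve [mL_A; mL_B] = S·[w00; w01] and [mR_A; mR_B] = S·[w10; w11]:
  w00 = 1/2, w01 = -1, w10 = 1/2, w11 = 1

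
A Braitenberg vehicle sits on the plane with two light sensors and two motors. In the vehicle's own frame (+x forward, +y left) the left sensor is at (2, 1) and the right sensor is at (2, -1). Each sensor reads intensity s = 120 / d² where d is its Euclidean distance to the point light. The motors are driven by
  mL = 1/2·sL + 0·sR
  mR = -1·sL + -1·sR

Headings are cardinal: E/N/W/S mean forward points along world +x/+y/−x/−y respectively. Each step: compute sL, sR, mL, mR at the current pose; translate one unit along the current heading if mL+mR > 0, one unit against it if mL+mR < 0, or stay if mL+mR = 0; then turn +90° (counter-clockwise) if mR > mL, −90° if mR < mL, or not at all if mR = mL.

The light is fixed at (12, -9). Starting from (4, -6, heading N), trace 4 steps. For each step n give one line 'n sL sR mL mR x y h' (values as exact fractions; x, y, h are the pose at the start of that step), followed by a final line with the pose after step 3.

n=0: pose=(4,-6,N); sL=60/53, sR=60/37; mL=30/53, mR=-5400/1961; mL+mR=-4290/1961 → advance -1; mR−mL=-6510/1961 → turn -1·90°
n=1: pose=(4,-7,E); sL=8/3, sR=120/37; mL=4/3, mR=-656/111; mL+mR=-508/111 → advance -1; mR−mL=-268/37 → turn -1·90°
n=2: pose=(3,-7,S); sL=15/8, sR=6/5; mL=15/16, mR=-123/40; mL+mR=-171/80 → advance -1; mR−mL=-321/80 → turn -1·90°
n=3: pose=(3,-6,W); sL=24/25, sR=120/137; mL=12/25, mR=-6288/3425; mL+mR=-4644/3425 → advance -1; mR−mL=-7932/3425 → turn -1·90°

0 60/53 60/37 30/53 -5400/1961 4 -6 N
1 8/3 120/37 4/3 -656/111 4 -7 E
2 15/8 6/5 15/16 -123/40 3 -7 S
3 24/25 120/137 12/25 -6288/3425 3 -6 W
final 4 -6 N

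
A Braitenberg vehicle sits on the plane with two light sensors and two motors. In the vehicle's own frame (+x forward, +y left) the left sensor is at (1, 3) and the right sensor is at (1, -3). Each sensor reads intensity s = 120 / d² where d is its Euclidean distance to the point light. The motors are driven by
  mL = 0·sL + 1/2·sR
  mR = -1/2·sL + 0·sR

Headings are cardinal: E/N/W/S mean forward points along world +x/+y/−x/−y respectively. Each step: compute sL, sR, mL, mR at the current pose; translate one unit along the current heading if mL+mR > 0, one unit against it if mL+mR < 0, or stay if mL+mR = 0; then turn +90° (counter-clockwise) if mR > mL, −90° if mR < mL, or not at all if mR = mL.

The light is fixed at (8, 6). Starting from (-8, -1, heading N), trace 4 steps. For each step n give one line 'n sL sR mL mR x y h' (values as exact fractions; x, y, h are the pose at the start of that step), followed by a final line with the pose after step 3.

0 120/397 24/41 12/41 -60/397 -8 -1 N
1 20/39 20/51 10/51 -10/39 -8 0 E
2 24/49 120/449 60/449 -12/49 -9 0 S
3 30/97 15/41 15/82 -15/97 -9 1 W
final -10 1 N

n=0: pose=(-8,-1,N); sL=120/397, sR=24/41; mL=12/41, mR=-60/397; mL+mR=2304/16277 → advance +1; mR−mL=-7224/16277 → turn -1·90°
n=1: pose=(-8,0,E); sL=20/39, sR=20/51; mL=10/51, mR=-10/39; mL+mR=-40/663 → advance -1; mR−mL=-100/221 → turn -1·90°
n=2: pose=(-9,0,S); sL=24/49, sR=120/449; mL=60/449, mR=-12/49; mL+mR=-2448/22001 → advance -1; mR−mL=-8328/22001 → turn -1·90°
n=3: pose=(-9,1,W); sL=30/97, sR=15/41; mL=15/82, mR=-15/97; mL+mR=225/7954 → advance +1; mR−mL=-2685/7954 → turn -1·90°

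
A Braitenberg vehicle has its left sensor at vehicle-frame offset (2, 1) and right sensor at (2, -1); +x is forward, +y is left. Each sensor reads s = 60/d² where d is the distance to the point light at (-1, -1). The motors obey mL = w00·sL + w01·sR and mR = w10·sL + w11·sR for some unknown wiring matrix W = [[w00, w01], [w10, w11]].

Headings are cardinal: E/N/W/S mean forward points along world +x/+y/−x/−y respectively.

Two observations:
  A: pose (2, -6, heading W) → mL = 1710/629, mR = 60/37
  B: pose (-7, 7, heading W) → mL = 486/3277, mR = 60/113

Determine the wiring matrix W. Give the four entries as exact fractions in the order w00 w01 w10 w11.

-1/2 1 1 0

obs A: pose=(2,-6,W) → sL=60/37, sR=60/17, mL=1710/629, mR=60/37
obs B: pose=(-7,7,W) → sL=60/113, sR=12/29, mL=486/3277, mR=60/113
sensor matrix S = [[60/37, 60/17], [60/113, 12/29]]; det S = -2479680/2061233
solve [mL_A; mL_B] = S·[w00; w01] and [mR_A; mR_B] = S·[w10; w11]:
  w00 = -1/2, w01 = 1, w10 = 1, w11 = 0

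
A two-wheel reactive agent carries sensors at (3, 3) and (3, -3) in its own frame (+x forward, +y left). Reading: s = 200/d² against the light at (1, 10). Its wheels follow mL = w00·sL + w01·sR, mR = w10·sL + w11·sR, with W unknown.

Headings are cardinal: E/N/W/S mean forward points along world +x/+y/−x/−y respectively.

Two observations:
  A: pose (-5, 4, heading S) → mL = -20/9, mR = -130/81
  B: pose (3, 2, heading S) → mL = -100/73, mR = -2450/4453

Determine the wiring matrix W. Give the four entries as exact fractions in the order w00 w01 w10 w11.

-1 0 -1 1/2

obs A: pose=(-5,4,S) → sL=20/9, sR=100/81, mL=-20/9, mR=-130/81
obs B: pose=(3,2,S) → sL=100/73, sR=100/61, mL=-100/73, mR=-2450/4453
sensor matrix S = [[20/9, 100/81], [100/73, 100/61]]; det S = 704000/360693
solve [mL_A; mL_B] = S·[w00; w01] and [mR_A; mR_B] = S·[w10; w11]:
  w00 = -1, w01 = 0, w10 = -1, w11 = 1/2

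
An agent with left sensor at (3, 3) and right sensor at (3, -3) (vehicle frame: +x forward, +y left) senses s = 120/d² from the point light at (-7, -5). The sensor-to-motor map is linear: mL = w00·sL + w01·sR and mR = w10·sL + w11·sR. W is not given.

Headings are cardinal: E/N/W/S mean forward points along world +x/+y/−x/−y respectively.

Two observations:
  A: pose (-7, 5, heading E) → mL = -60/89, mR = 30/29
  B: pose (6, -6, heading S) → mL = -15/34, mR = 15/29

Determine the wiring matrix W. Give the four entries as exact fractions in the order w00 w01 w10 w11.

-1 0 0 1/2

obs A: pose=(-7,5,E) → sL=60/89, sR=60/29, mL=-60/89, mR=30/29
obs B: pose=(6,-6,S) → sL=15/34, sR=30/29, mL=-15/34, mR=15/29
sensor matrix S = [[60/89, 60/29], [15/34, 30/29]]; det S = -9450/43877
solve [mL_A; mL_B] = S·[w00; w01] and [mR_A; mR_B] = S·[w10; w11]:
  w00 = -1, w01 = 0, w10 = 0, w11 = 1/2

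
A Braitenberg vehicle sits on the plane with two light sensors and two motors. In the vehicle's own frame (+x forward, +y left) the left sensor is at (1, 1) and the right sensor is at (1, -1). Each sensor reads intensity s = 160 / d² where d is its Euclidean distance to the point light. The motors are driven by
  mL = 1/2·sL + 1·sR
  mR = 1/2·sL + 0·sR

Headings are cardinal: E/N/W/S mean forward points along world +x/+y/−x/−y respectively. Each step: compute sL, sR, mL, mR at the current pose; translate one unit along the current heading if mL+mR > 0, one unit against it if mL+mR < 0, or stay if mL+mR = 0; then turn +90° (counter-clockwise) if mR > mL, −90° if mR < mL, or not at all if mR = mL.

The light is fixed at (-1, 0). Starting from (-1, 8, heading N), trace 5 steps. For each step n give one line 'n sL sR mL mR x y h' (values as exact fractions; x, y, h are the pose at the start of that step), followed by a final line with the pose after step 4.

0 80/41 80/41 120/41 40/41 -1 8 N
1 160/101 32/13 4272/1313 80/101 -1 9 E
2 40/17 5/2 125/34 20/17 0 9 S
3 160/49 160/81 14320/3969 80/49 0 8 W
4 80/41 80/41 120/41 40/41 -1 8 N
final -1 9 E

n=0: pose=(-1,8,N); sL=80/41, sR=80/41; mL=120/41, mR=40/41; mL+mR=160/41 → advance +1; mR−mL=-80/41 → turn -1·90°
n=1: pose=(-1,9,E); sL=160/101, sR=32/13; mL=4272/1313, mR=80/101; mL+mR=5312/1313 → advance +1; mR−mL=-32/13 → turn -1·90°
n=2: pose=(0,9,S); sL=40/17, sR=5/2; mL=125/34, mR=20/17; mL+mR=165/34 → advance +1; mR−mL=-5/2 → turn -1·90°
n=3: pose=(0,8,W); sL=160/49, sR=160/81; mL=14320/3969, mR=80/49; mL+mR=20800/3969 → advance +1; mR−mL=-160/81 → turn -1·90°
n=4: pose=(-1,8,N); sL=80/41, sR=80/41; mL=120/41, mR=40/41; mL+mR=160/41 → advance +1; mR−mL=-80/41 → turn -1·90°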